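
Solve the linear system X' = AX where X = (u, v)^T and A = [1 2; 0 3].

Coefficient matrix A = [[1, 2], [0, 3]].
Characteristic polynomial det(A - λI) = λ^2 - 4λ + 3 = 0.
Eigenvalues λ = 1, 3.
For λ=1: (A-λI) row 1 is [0, 2], so an eigenvector is (-1, 0).
For λ=3: (A-λI) row 1 is [-2, 2], so an eigenvector is (1, 1).
General solution: C_1e^(t)(-1,0) + C_2e^(3t)(1,1).

u(t) = -C_1e^(t) + C_2e^(3t), v(t) = C_2e^(3t)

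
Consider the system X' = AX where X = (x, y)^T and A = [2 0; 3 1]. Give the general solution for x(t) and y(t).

Coefficient matrix A = [[2, 0], [3, 1]].
Characteristic polynomial det(A - λI) = λ^2 - 3λ + 2 = 0.
Eigenvalues λ = 1, 2.
For λ=1: (A-λI) row 1 is [1, 0], so an eigenvector is (0, 1).
For λ=2: (A-λI) row 2 is [3, -1], so an eigenvector is (-1, -3).
General solution: K_1e^(t)(0,1) + K_2e^(2t)(-1,-3).

x(t) = -K_2e^(2t), y(t) = K_1e^(t) - 3K_2e^(2t)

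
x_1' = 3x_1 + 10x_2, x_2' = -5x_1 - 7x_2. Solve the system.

x_1(t) = K_1e^(-2t)sin(5t) - K_1e^(-2t)cos(5t) - K_2e^(-2t)sin(5t) - K_2e^(-2t)cos(5t), x_2(t) = K_1e^(-2t)cos(5t) + K_2e^(-2t)sin(5t)

Coefficient matrix A = [[3, 10], [-5, -7]].
Characteristic polynomial det(A - λI) = λ^2 + 4λ + 29 = 0.
Eigenvalues λ = -2 ± 5i (complex conjugate pair).
For λ=-2+5i: an eigenvector is (-1,1) - i(1,0) = (-1 - i, 1).
A real fundamental pair from Re and Im of e^((-2+5i)t)v: X_1 = e^(-2t)(cos(5t)·(-1,1) + sin(5t)·(1,0)), X_2 = e^(-2t)(sin(5t)·(-1,1) - cos(5t)·(1,0)).
General solution: K_1X_1 + K_2X_2.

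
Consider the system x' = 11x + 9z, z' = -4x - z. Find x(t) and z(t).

Coefficient matrix A = [[11, 9], [-4, -1]].
Characteristic polynomial det(A - λI) = λ^2 - 10λ + 25 = 0.
Single eigenvalue λ = 5 with algebraic multiplicity 2.
Eigenvector v = (3,-2); generalized eigenvector w with (A-λI)w=v is (-1,1).
General solution: e^(5t)[C_1·v + C_2·(t·v + w)].

x(t) = 3C_1e^(5t) + 3C_2te^(5t) - C_2e^(5t), z(t) = -2C_1e^(5t) - 2C_2te^(5t) + C_2e^(5t)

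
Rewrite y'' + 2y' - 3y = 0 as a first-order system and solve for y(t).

y(t) = K_1e^(t) + K_2e^(-3t)

Let x_1 = y, x_2 = y'. Then x_1' = x_2 and x_2' = 3x_1 - 2x_2.
A = [[0,1],[3,-2]]; det(A-λI) = λ^2 + 2λ - 3.
Eigenvalues λ = 1, -3 with eigenvectors (1,1), (1,-3).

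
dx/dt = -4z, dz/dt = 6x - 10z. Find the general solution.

Coefficient matrix A = [[0, -4], [6, -10]].
Characteristic polynomial det(A - λI) = λ^2 + 10λ + 24 = 0.
Eigenvalues λ = -6, -4.
For λ=-6: (A-λI) row 1 is [6, -4], so an eigenvector is (-2, -3).
For λ=-4: (A-λI) row 1 is [4, -4], so an eigenvector is (1, 1).
General solution: K_1e^(-6t)(-2,-3) + K_2e^(-4t)(1,1).

x(t) = -2K_1e^(-6t) + K_2e^(-4t), z(t) = -3K_1e^(-6t) + K_2e^(-4t)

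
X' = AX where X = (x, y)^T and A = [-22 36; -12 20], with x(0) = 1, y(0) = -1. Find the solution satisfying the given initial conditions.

x(t) = -9e^(2t) + 10e^(-4t), y(t) = -6e^(2t) + 5e^(-4t)

Coefficient matrix A = [[-22, 36], [-12, 20]].
Characteristic polynomial det(A - λI) = λ^2 + 2λ - 8 = 0.
Eigenvalues λ = -4, 2.
For λ=-4: (A-λI) row 1 is [-18, 36], so an eigenvector is (2, 1).
For λ=2: (A-λI) row 1 is [-24, 36], so an eigenvector is (-3, -2).
General solution: K_1e^(-4t)(2,1) + K_2e^(2t)(-3,-2).
Applying x(0)=1, y(0)=-1 gives K_1=5, K_2=3.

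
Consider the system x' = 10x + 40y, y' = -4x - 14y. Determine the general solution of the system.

x(t) = c_1e^(-2t)sin(4t) - 3c_1e^(-2t)cos(4t) - 3c_2e^(-2t)sin(4t) - c_2e^(-2t)cos(4t), y(t) = c_1e^(-2t)cos(4t) + c_2e^(-2t)sin(4t)

Coefficient matrix A = [[10, 40], [-4, -14]].
Characteristic polynomial det(A - λI) = λ^2 + 4λ + 20 = 0.
Eigenvalues λ = -2 ± 4i (complex conjugate pair).
For λ=-2+4i: an eigenvector is (-3,1) - i(1,0) = (-3 - i, 1).
A real fundamental pair from Re and Im of e^((-2+4i)t)v: X_1 = e^(-2t)(cos(4t)·(-3,1) + sin(4t)·(1,0)), X_2 = e^(-2t)(sin(4t)·(-3,1) - cos(4t)·(1,0)).
General solution: c_1X_1 + c_2X_2.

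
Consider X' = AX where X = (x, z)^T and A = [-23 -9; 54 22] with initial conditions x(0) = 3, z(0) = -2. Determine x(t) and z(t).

Coefficient matrix A = [[-23, -9], [54, 22]].
Characteristic polynomial det(A - λI) = λ^2 + λ - 20 = 0.
Eigenvalues λ = 4, -5.
For λ=4: (A-λI) row 1 is [-27, -9], so an eigenvector is (1, -3).
For λ=-5: (A-λI) row 1 is [-18, -9], so an eigenvector is (-1, 2).
General solution: K_1e^(4t)(1,-3) + K_2e^(-5t)(-1,2).
Applying x(0)=3, z(0)=-2 gives K_1=-4, K_2=-7.

x(t) = -4e^(4t) + 7e^(-5t), z(t) = 12e^(4t) - 14e^(-5t)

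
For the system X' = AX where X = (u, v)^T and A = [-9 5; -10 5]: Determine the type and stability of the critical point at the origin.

A = [[-9,5],[-10,5]]; det(A-λI) = λ^2 + 4λ + 5.
λ = -2 ± i: negative real part.

stable spiral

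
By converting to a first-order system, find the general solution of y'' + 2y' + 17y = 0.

Let x_1 = y, x_2 = y'. Then x_1' = x_2 and x_2' = -17x_1 - 2x_2.
A = [[0,1],[-17,-2]]; det(A-λI) = λ^2 + 2λ + 17.
Eigenvalues λ = -1 ± 4i.

y(t) = K_1e^(-t)cos(4t) + K_2e^(-t)sin(4t)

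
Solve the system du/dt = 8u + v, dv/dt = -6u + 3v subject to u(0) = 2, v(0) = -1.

Coefficient matrix A = [[8, 1], [-6, 3]].
Characteristic polynomial det(A - λI) = λ^2 - 11λ + 30 = 0.
Eigenvalues λ = 5, 6.
For λ=5: (A-λI) row 1 is [3, 1], so an eigenvector is (1, -3).
For λ=6: (A-λI) row 1 is [2, 1], so an eigenvector is (-1, 2).
General solution: c_1e^(5t)(1,-3) + c_2e^(6t)(-1,2).
Applying u(0)=2, v(0)=-1 gives c_1=-3, c_2=-5.

u(t) = 5e^(6t) - 3e^(5t), v(t) = -10e^(6t) + 9e^(5t)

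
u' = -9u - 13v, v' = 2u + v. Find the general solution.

Coefficient matrix A = [[-9, -13], [2, 1]].
Characteristic polynomial det(A - λI) = λ^2 + 8λ + 17 = 0.
Eigenvalues λ = -4 ± i (complex conjugate pair).
For λ=-4+i: an eigenvector is (2,-1) - i(3,-1) = (2 - 3i, -1 + i).
A real fundamental pair from Re and Im of e^((-4+i)t)v: X_1 = e^(-4t)(cos(t)·(2,-1) + sin(t)·(3,-1)), X_2 = e^(-4t)(sin(t)·(2,-1) - cos(t)·(3,-1)).
General solution: C_1X_1 + C_2X_2.

u(t) = 3C_1e^(-4t)sin(t) + 2C_1e^(-4t)cos(t) + 2C_2e^(-4t)sin(t) - 3C_2e^(-4t)cos(t), v(t) = -C_1e^(-4t)sin(t) - C_1e^(-4t)cos(t) - C_2e^(-4t)sin(t) + C_2e^(-4t)cos(t)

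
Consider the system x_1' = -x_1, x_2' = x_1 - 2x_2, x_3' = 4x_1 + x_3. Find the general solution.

x_1(t) = C_1e^(-t), x_2(t) = C_1e^(-t) + C_3e^(-2t), x_3(t) = -2C_1e^(-t) + C_2e^(t)

Coefficient matrix A = [[-1, 0, 0], [1, -2, 0], [4, 0, 1]].
det(A - λI) = 0 gives eigenvalues λ = -1, 1, -2.
For λ=-1: eigenvector (1,1,-2).
For λ=1: eigenvector (0,0,1).
For λ=-2: eigenvector (0,1,0).
General solution: C_1e^(-t)(1,1,-2) + C_2e^(t)(0,0,1) + C_3e^(-2t)(0,1,0).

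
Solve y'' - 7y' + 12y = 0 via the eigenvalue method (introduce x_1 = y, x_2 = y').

Let x_1 = y, x_2 = y'. Then x_1' = x_2 and x_2' = -12x_1 + 7x_2.
A = [[0,1],[-12,7]]; det(A-λI) = λ^2 - 7λ + 12.
Eigenvalues λ = 3, 4 with eigenvectors (1,3), (1,4).

y(t) = C_1e^(3t) + C_2e^(4t)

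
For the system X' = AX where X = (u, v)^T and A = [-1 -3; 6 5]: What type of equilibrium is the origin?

A = [[-1,-3],[6,5]]; det(A-λI) = λ^2 - 4λ + 13.
λ = 2 ± 3i: positive real part.

unstable spiral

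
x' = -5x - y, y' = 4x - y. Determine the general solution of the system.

Coefficient matrix A = [[-5, -1], [4, -1]].
Characteristic polynomial det(A - λI) = λ^2 + 6λ + 9 = 0.
Single eigenvalue λ = -3 with algebraic multiplicity 2.
Eigenvector v = (1,-2); generalized eigenvector w with (A-λI)w=v is (1,-3).
General solution: e^(-3t)[K_1·v + K_2·(t·v + w)].

x(t) = K_1e^(-3t) + K_2te^(-3t) + K_2e^(-3t), y(t) = -2K_1e^(-3t) - 2K_2te^(-3t) - 3K_2e^(-3t)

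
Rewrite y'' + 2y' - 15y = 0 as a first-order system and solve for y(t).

y(t) = C_1e^(-5t) + C_2e^(3t)

Let x_1 = y, x_2 = y'. Then x_1' = x_2 and x_2' = 15x_1 - 2x_2.
A = [[0,1],[15,-2]]; det(A-λI) = λ^2 + 2λ - 15.
Eigenvalues λ = -5, 3 with eigenvectors (1,-5), (1,3).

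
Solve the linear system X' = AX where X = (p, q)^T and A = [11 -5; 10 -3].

p(t) = c_1e^(4t)sin(t) - 2c_1e^(4t)cos(t) - 2c_2e^(4t)sin(t) - c_2e^(4t)cos(t), q(t) = c_1e^(4t)sin(t) - 3c_1e^(4t)cos(t) - 3c_2e^(4t)sin(t) - c_2e^(4t)cos(t)

Coefficient matrix A = [[11, -5], [10, -3]].
Characteristic polynomial det(A - λI) = λ^2 - 8λ + 17 = 0.
Eigenvalues λ = 4 ± i (complex conjugate pair).
For λ=4+i: an eigenvector is (-2,-3) - i(1,1) = (-2 - i, -3 - i).
A real fundamental pair from Re and Im of e^((4+i)t)v: X_1 = e^(4t)(cos(t)·(-2,-3) + sin(t)·(1,1)), X_2 = e^(4t)(sin(t)·(-2,-3) - cos(t)·(1,1)).
General solution: c_1X_1 + c_2X_2.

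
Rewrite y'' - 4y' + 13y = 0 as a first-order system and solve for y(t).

y(t) = C_1e^(2t)cos(3t) + C_2e^(2t)sin(3t)

Let x_1 = y, x_2 = y'. Then x_1' = x_2 and x_2' = -13x_1 + 4x_2.
A = [[0,1],[-13,4]]; det(A-λI) = λ^2 - 4λ + 13.
Eigenvalues λ = 2 ± 3i.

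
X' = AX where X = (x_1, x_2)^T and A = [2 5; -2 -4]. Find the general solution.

Coefficient matrix A = [[2, 5], [-2, -4]].
Characteristic polynomial det(A - λI) = λ^2 + 2λ + 2 = 0.
Eigenvalues λ = -1 ± i (complex conjugate pair).
For λ=-1+i: an eigenvector is (2,-1) - i(1,-1) = (2 - i, -1 + i).
A real fundamental pair from Re and Im of e^((-1+i)t)v: X_1 = e^(-t)(cos(t)·(2,-1) + sin(t)·(1,-1)), X_2 = e^(-t)(sin(t)·(2,-1) - cos(t)·(1,-1)).
General solution: C_1X_1 + C_2X_2.

x_1(t) = C_1e^(-t)sin(t) + 2C_1e^(-t)cos(t) + 2C_2e^(-t)sin(t) - C_2e^(-t)cos(t), x_2(t) = -C_1e^(-t)sin(t) - C_1e^(-t)cos(t) - C_2e^(-t)sin(t) + C_2e^(-t)cos(t)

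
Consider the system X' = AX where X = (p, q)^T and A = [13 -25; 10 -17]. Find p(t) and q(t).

p(t) = -c_1e^(-2t)sin(5t) - 2c_1e^(-2t)cos(5t) - 2c_2e^(-2t)sin(5t) + c_2e^(-2t)cos(5t), q(t) = -c_1e^(-2t)sin(5t) - c_1e^(-2t)cos(5t) - c_2e^(-2t)sin(5t) + c_2e^(-2t)cos(5t)

Coefficient matrix A = [[13, -25], [10, -17]].
Characteristic polynomial det(A - λI) = λ^2 + 4λ + 29 = 0.
Eigenvalues λ = -2 ± 5i (complex conjugate pair).
For λ=-2+5i: an eigenvector is (-2,-1) - i(-1,-1) = (-2 + i, -1 + i).
A real fundamental pair from Re and Im of e^((-2+5i)t)v: X_1 = e^(-2t)(cos(5t)·(-2,-1) + sin(5t)·(-1,-1)), X_2 = e^(-2t)(sin(5t)·(-2,-1) - cos(5t)·(-1,-1)).
General solution: c_1X_1 + c_2X_2.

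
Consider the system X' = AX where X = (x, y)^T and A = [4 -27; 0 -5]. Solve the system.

x(t) = -3C_1e^(-5t) - C_2e^(4t), y(t) = -C_1e^(-5t)

Coefficient matrix A = [[4, -27], [0, -5]].
Characteristic polynomial det(A - λI) = λ^2 + λ - 20 = 0.
Eigenvalues λ = -5, 4.
For λ=-5: (A-λI) row 1 is [9, -27], so an eigenvector is (-3, -1).
For λ=4: (A-λI) row 1 is [0, -27], so an eigenvector is (-1, 0).
General solution: C_1e^(-5t)(-3,-1) + C_2e^(4t)(-1,0).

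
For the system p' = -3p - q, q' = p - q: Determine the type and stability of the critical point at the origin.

A = [[-3,-1],[1,-1]]; det(A-λI) = λ^2 + 4λ + 4.
repeated λ = -2 with a single eigenvector.

stable improper node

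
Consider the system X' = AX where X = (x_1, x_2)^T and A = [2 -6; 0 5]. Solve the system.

x_1(t) = 2c_1e^(5t) - c_2e^(2t), x_2(t) = -c_1e^(5t)

Coefficient matrix A = [[2, -6], [0, 5]].
Characteristic polynomial det(A - λI) = λ^2 - 7λ + 10 = 0.
Eigenvalues λ = 5, 2.
For λ=5: (A-λI) row 1 is [-3, -6], so an eigenvector is (2, -1).
For λ=2: (A-λI) row 1 is [0, -6], so an eigenvector is (-1, 0).
General solution: c_1e^(5t)(2,-1) + c_2e^(2t)(-1,0).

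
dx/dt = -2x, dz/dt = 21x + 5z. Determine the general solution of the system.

Coefficient matrix A = [[-2, 0], [21, 5]].
Characteristic polynomial det(A - λI) = λ^2 - 3λ - 10 = 0.
Eigenvalues λ = -2, 5.
For λ=-2: (A-λI) row 2 is [21, 7], so an eigenvector is (1, -3).
For λ=5: (A-λI) row 1 is [-7, 0], so an eigenvector is (0, -1).
General solution: C_1e^(-2t)(1,-3) + C_2e^(5t)(0,-1).

x(t) = C_1e^(-2t), z(t) = -3C_1e^(-2t) - C_2e^(5t)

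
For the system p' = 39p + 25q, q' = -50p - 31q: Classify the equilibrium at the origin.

unstable spiral

A = [[39,25],[-50,-31]]; det(A-λI) = λ^2 - 8λ + 41.
λ = 4 ± 5i: positive real part.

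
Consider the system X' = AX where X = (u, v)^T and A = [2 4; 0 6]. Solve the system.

Coefficient matrix A = [[2, 4], [0, 6]].
Characteristic polynomial det(A - λI) = λ^2 - 8λ + 12 = 0.
Eigenvalues λ = 6, 2.
For λ=6: (A-λI) row 1 is [-4, 4], so an eigenvector is (-1, -1).
For λ=2: (A-λI) row 1 is [0, 4], so an eigenvector is (1, 0).
General solution: C_1e^(6t)(-1,-1) + C_2e^(2t)(1,0).

u(t) = -C_1e^(6t) + C_2e^(2t), v(t) = -C_1e^(6t)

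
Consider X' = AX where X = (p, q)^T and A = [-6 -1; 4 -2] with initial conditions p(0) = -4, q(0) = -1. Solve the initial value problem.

p(t) = 9te^(-4t) - 4e^(-4t), q(t) = -18te^(-4t) - e^(-4t)

Coefficient matrix A = [[-6, -1], [4, -2]].
Characteristic polynomial det(A - λI) = λ^2 + 8λ + 16 = 0.
Single eigenvalue λ = -4 with algebraic multiplicity 2.
Eigenvector v = (1,-2); generalized eigenvector w with (A-λI)w=v is (1,-3).
General solution: e^(-4t)[c_1·v + c_2·(t·v + w)].
Applying p(0)=-4, q(0)=-1 gives c_1=-13, c_2=9.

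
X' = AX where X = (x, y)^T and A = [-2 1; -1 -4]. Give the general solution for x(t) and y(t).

Coefficient matrix A = [[-2, 1], [-1, -4]].
Characteristic polynomial det(A - λI) = λ^2 + 6λ + 9 = 0.
Single eigenvalue λ = -3 with algebraic multiplicity 2.
Eigenvector v = (-1,1); generalized eigenvector w with (A-λI)w=v is (-1,0).
General solution: e^(-3t)[K_1·v + K_2·(t·v + w)].

x(t) = -K_1e^(-3t) - K_2te^(-3t) - K_2e^(-3t), y(t) = K_1e^(-3t) + K_2te^(-3t)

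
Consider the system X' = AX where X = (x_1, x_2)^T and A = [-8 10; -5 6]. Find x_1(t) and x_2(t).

Coefficient matrix A = [[-8, 10], [-5, 6]].
Characteristic polynomial det(A - λI) = λ^2 + 2λ + 2 = 0.
Eigenvalues λ = -1 ± i (complex conjugate pair).
For λ=-1+i: an eigenvector is (1,1) - i(3,2) = (1 - 3i, 1 - 2i).
A real fundamental pair from Re and Im of e^((-1+i)t)v: X_1 = e^(-t)(cos(t)·(1,1) + sin(t)·(3,2)), X_2 = e^(-t)(sin(t)·(1,1) - cos(t)·(3,2)).
General solution: C_1X_1 + C_2X_2.

x_1(t) = 3C_1e^(-t)sin(t) + C_1e^(-t)cos(t) + C_2e^(-t)sin(t) - 3C_2e^(-t)cos(t), x_2(t) = 2C_1e^(-t)sin(t) + C_1e^(-t)cos(t) + C_2e^(-t)sin(t) - 2C_2e^(-t)cos(t)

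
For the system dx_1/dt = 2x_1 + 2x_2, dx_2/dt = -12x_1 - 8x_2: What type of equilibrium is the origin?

A = [[2,2],[-12,-8]]; det(A-λI) = λ^2 + 6λ + 8.
λ = -2, -4: both negative.

stable node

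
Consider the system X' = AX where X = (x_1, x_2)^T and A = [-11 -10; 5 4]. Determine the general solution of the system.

Coefficient matrix A = [[-11, -10], [5, 4]].
Characteristic polynomial det(A - λI) = λ^2 + 7λ + 6 = 0.
Eigenvalues λ = -6, -1.
For λ=-6: (A-λI) row 1 is [-5, -10], so an eigenvector is (-2, 1).
For λ=-1: (A-λI) row 1 is [-10, -10], so an eigenvector is (-1, 1).
General solution: c_1e^(-6t)(-2,1) + c_2e^(-t)(-1,1).

x_1(t) = -2c_1e^(-6t) - c_2e^(-t), x_2(t) = c_1e^(-6t) + c_2e^(-t)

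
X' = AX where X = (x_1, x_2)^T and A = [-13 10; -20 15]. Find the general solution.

Coefficient matrix A = [[-13, 10], [-20, 15]].
Characteristic polynomial det(A - λI) = λ^2 - 2λ + 5 = 0.
Eigenvalues λ = 1 ± 2i (complex conjugate pair).
For λ=1+2i: an eigenvector is (-1,-1) - i(2,3) = (-1 - 2i, -1 - 3i).
A real fundamental pair from Re and Im of e^((1+2i)t)v: X_1 = e^(t)(cos(2t)·(-1,-1) + sin(2t)·(2,3)), X_2 = e^(t)(sin(2t)·(-1,-1) - cos(2t)·(2,3)).
General solution: C_1X_1 + C_2X_2.

x_1(t) = 2C_1e^(t)sin(2t) - C_1e^(t)cos(2t) - C_2e^(t)sin(2t) - 2C_2e^(t)cos(2t), x_2(t) = 3C_1e^(t)sin(2t) - C_1e^(t)cos(2t) - C_2e^(t)sin(2t) - 3C_2e^(t)cos(2t)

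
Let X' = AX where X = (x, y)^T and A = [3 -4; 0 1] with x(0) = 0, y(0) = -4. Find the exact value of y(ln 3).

-12

A = [[3,-4],[0,1]]; eigenvalues λ = 3, 1.
Eigenvectors: (-1,0) for λ=3, (-2,-1) for λ=1.
From the initial condition, c_1 = -8, c_2 = 4.
y(ln 3) = (-8)(3^3)(0) + (4)(3^1)(-1) = -12.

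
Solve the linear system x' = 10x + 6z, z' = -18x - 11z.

x(t) = C_1e^(-2t) - 2C_2e^(t), z(t) = -2C_1e^(-2t) + 3C_2e^(t)

Coefficient matrix A = [[10, 6], [-18, -11]].
Characteristic polynomial det(A - λI) = λ^2 + λ - 2 = 0.
Eigenvalues λ = -2, 1.
For λ=-2: (A-λI) row 1 is [12, 6], so an eigenvector is (1, -2).
For λ=1: (A-λI) row 1 is [9, 6], so an eigenvector is (-2, 3).
General solution: C_1e^(-2t)(1,-2) + C_2e^(t)(-2,3).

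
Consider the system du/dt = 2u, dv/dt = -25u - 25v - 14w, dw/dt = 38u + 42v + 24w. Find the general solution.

u(t) = K_1e^(2t), v(t) = -3K_1e^(2t) + 2K_2e^(-4t) + K_3e^(3t), w(t) = 4K_1e^(2t) - 3K_2e^(-4t) - 2K_3e^(3t)

Coefficient matrix A = [[2, 0, 0], [-25, -25, -14], [38, 42, 24]].
det(A - λI) = 0 gives eigenvalues λ = 2, -4, 3.
For λ=2: eigenvector (1,-3,4).
For λ=-4: eigenvector (0,2,-3).
For λ=3: eigenvector (0,1,-2).
General solution: K_1e^(2t)(1,-3,4) + K_2e^(-4t)(0,2,-3) + K_3e^(3t)(0,1,-2).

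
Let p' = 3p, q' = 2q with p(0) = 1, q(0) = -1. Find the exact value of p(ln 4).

A = [[3,0],[0,2]]; eigenvalues λ = 2, 3.
Eigenvectors: (0,1) for λ=2, (-1,0) for λ=3.
From the initial condition, c_1 = -1, c_2 = -1.
p(ln 4) = (-1)(4^2)(0) + (-1)(4^3)(-1) = 64.

64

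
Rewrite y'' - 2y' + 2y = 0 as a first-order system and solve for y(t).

Let x_1 = y, x_2 = y'. Then x_1' = x_2 and x_2' = -2x_1 + 2x_2.
A = [[0,1],[-2,2]]; det(A-λI) = λ^2 - 2λ + 2.
Eigenvalues λ = 1 ± i.

y(t) = K_1e^(t)cos(t) + K_2e^(t)sin(t)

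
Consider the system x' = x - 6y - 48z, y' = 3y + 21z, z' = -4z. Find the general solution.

x(t) = 3c_1e^(3t) + c_2e^(t) + 6c_3e^(-4t), y(t) = -c_1e^(3t) - 3c_3e^(-4t), z(t) = c_3e^(-4t)

Coefficient matrix A = [[1, -6, -48], [0, 3, 21], [0, 0, -4]].
det(A - λI) = 0 gives eigenvalues λ = 3, 1, -4.
For λ=3: eigenvector (3,-1,0).
For λ=1: eigenvector (1,0,0).
For λ=-4: eigenvector (6,-3,1).
General solution: c_1e^(3t)(3,-1,0) + c_2e^(t)(1,0,0) + c_3e^(-4t)(6,-3,1).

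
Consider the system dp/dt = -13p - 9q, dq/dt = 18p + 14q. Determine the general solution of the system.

Coefficient matrix A = [[-13, -9], [18, 14]].
Characteristic polynomial det(A - λI) = λ^2 - λ - 20 = 0.
Eigenvalues λ = 5, -4.
For λ=5: (A-λI) row 1 is [-18, -9], so an eigenvector is (-1, 2).
For λ=-4: (A-λI) row 1 is [-9, -9], so an eigenvector is (1, -1).
General solution: C_1e^(5t)(-1,2) + C_2e^(-4t)(1,-1).

p(t) = -C_1e^(5t) + C_2e^(-4t), q(t) = 2C_1e^(5t) - C_2e^(-4t)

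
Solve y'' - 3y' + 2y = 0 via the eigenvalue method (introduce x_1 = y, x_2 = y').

Let x_1 = y, x_2 = y'. Then x_1' = x_2 and x_2' = -2x_1 + 3x_2.
A = [[0,1],[-2,3]]; det(A-λI) = λ^2 - 3λ + 2.
Eigenvalues λ = 1, 2 with eigenvectors (1,1), (1,2).

y(t) = C_1e^(t) + C_2e^(2t)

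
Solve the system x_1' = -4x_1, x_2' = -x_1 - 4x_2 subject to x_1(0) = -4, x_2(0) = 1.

Coefficient matrix A = [[-4, 0], [-1, -4]].
Characteristic polynomial det(A - λI) = λ^2 + 8λ + 16 = 0.
Single eigenvalue λ = -4 with algebraic multiplicity 2.
Eigenvector v = (0,-1); generalized eigenvector w with (A-λI)w=v is (1,-2).
General solution: e^(-4t)[C_1·v + C_2·(t·v + w)].
Applying x_1(0)=-4, x_2(0)=1 gives C_1=7, C_2=-4.

x_1(t) = -4e^(-4t), x_2(t) = 4te^(-4t) + e^(-4t)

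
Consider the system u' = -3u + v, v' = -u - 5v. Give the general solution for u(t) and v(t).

Coefficient matrix A = [[-3, 1], [-1, -5]].
Characteristic polynomial det(A - λI) = λ^2 + 8λ + 16 = 0.
Single eigenvalue λ = -4 with algebraic multiplicity 2.
Eigenvector v = (1,-1); generalized eigenvector w with (A-λI)w=v is (-2,3).
General solution: e^(-4t)[C_1·v + C_2·(t·v + w)].

u(t) = C_1e^(-4t) + C_2te^(-4t) - 2C_2e^(-4t), v(t) = -C_1e^(-4t) - C_2te^(-4t) + 3C_2e^(-4t)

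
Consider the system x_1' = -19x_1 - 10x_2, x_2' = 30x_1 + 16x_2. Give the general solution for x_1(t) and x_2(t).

Coefficient matrix A = [[-19, -10], [30, 16]].
Characteristic polynomial det(A - λI) = λ^2 + 3λ - 4 = 0.
Eigenvalues λ = 1, -4.
For λ=1: (A-λI) row 1 is [-20, -10], so an eigenvector is (1, -2).
For λ=-4: (A-λI) row 1 is [-15, -10], so an eigenvector is (2, -3).
General solution: K_1e^(t)(1,-2) + K_2e^(-4t)(2,-3).

x_1(t) = K_1e^(t) + 2K_2e^(-4t), x_2(t) = -2K_1e^(t) - 3K_2e^(-4t)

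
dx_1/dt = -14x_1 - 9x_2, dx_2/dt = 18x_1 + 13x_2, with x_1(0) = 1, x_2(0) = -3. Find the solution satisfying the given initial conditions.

x_1(t) = 2e^(4t) - e^(-5t), x_2(t) = -4e^(4t) + e^(-5t)

Coefficient matrix A = [[-14, -9], [18, 13]].
Characteristic polynomial det(A - λI) = λ^2 + λ - 20 = 0.
Eigenvalues λ = 4, -5.
For λ=4: (A-λI) row 1 is [-18, -9], so an eigenvector is (-1, 2).
For λ=-5: (A-λI) row 1 is [-9, -9], so an eigenvector is (1, -1).
General solution: K_1e^(4t)(-1,2) + K_2e^(-5t)(1,-1).
Applying x_1(0)=1, x_2(0)=-3 gives K_1=-2, K_2=-1.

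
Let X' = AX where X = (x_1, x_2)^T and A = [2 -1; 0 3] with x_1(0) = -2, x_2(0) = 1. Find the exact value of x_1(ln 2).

A = [[2,-1],[0,3]]; eigenvalues λ = 3, 2.
Eigenvectors: (-1,1) for λ=3, (1,0) for λ=2.
From the initial condition, c_1 = 1, c_2 = -1.
x_1(ln 2) = (1)(2^3)(-1) + (-1)(2^2)(1) = -12.

-12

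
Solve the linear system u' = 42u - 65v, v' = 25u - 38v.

Coefficient matrix A = [[42, -65], [25, -38]].
Characteristic polynomial det(A - λI) = λ^2 - 4λ + 29 = 0.
Eigenvalues λ = 2 ± 5i (complex conjugate pair).
For λ=2+5i: an eigenvector is (-3,-2) - i(2,1) = (-3 - 2i, -2 - i).
A real fundamental pair from Re and Im of e^((2+5i)t)v: X_1 = e^(2t)(cos(5t)·(-3,-2) + sin(5t)·(2,1)), X_2 = e^(2t)(sin(5t)·(-3,-2) - cos(5t)·(2,1)).
General solution: C_1X_1 + C_2X_2.

u(t) = 2C_1e^(2t)sin(5t) - 3C_1e^(2t)cos(5t) - 3C_2e^(2t)sin(5t) - 2C_2e^(2t)cos(5t), v(t) = C_1e^(2t)sin(5t) - 2C_1e^(2t)cos(5t) - 2C_2e^(2t)sin(5t) - C_2e^(2t)cos(5t)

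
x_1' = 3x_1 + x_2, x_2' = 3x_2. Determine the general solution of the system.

x_1(t) = -K_1e^(3t) - K_2te^(3t) - 2K_2e^(3t), x_2(t) = -K_2e^(3t)

Coefficient matrix A = [[3, 1], [0, 3]].
Characteristic polynomial det(A - λI) = λ^2 - 6λ + 9 = 0.
Single eigenvalue λ = 3 with algebraic multiplicity 2.
Eigenvector v = (-1,0); generalized eigenvector w with (A-λI)w=v is (-2,-1).
General solution: e^(3t)[K_1·v + K_2·(t·v + w)].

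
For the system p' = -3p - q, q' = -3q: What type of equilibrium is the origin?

stable improper node

A = [[-3,-1],[0,-3]]; det(A-λI) = λ^2 + 6λ + 9.
repeated λ = -3 with a single eigenvector.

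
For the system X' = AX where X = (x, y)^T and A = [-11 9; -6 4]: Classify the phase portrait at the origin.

A = [[-11,9],[-6,4]]; det(A-λI) = λ^2 + 7λ + 10.
λ = -5, -2: both negative.

stable node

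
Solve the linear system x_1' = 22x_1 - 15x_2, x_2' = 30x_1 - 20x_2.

Coefficient matrix A = [[22, -15], [30, -20]].
Characteristic polynomial det(A - λI) = λ^2 - 2λ + 10 = 0.
Eigenvalues λ = 1 ± 3i (complex conjugate pair).
For λ=1+3i: an eigenvector is (1,1) - i(2,3) = (1 - 2i, 1 - 3i).
A real fundamental pair from Re and Im of e^((1+3i)t)v: X_1 = e^(t)(cos(3t)·(1,1) + sin(3t)·(2,3)), X_2 = e^(t)(sin(3t)·(1,1) - cos(3t)·(2,3)).
General solution: C_1X_1 + C_2X_2.

x_1(t) = 2C_1e^(t)sin(3t) + C_1e^(t)cos(3t) + C_2e^(t)sin(3t) - 2C_2e^(t)cos(3t), x_2(t) = 3C_1e^(t)sin(3t) + C_1e^(t)cos(3t) + C_2e^(t)sin(3t) - 3C_2e^(t)cos(3t)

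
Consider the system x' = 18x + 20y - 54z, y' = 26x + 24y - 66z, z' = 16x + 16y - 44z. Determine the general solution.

Coefficient matrix A = [[18, 20, -54], [26, 24, -66], [16, 16, -44]].
det(A - λI) = 0 gives eigenvalues λ = 4, -4, -2.
For λ=4: eigenvector (1,2,1).
For λ=-4: eigenvector (-4,-1,-2).
For λ=-2: eigenvector (1,-1,0).
General solution: K_1e^(4t)(1,2,1) + K_2e^(-4t)(-4,-1,-2) + K_3e^(-2t)(1,-1,0).

x(t) = K_1e^(4t) - 4K_2e^(-4t) + K_3e^(-2t), y(t) = 2K_1e^(4t) - K_2e^(-4t) - K_3e^(-2t), z(t) = K_1e^(4t) - 2K_2e^(-4t)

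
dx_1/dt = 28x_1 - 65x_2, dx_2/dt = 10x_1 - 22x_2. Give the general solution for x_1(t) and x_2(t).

x_1(t) = 2C_1e^(3t)sin(5t) + 3C_1e^(3t)cos(5t) + 3C_2e^(3t)sin(5t) - 2C_2e^(3t)cos(5t), x_2(t) = C_1e^(3t)sin(5t) + C_1e^(3t)cos(5t) + C_2e^(3t)sin(5t) - C_2e^(3t)cos(5t)

Coefficient matrix A = [[28, -65], [10, -22]].
Characteristic polynomial det(A - λI) = λ^2 - 6λ + 34 = 0.
Eigenvalues λ = 3 ± 5i (complex conjugate pair).
For λ=3+5i: an eigenvector is (3,1) - i(2,1) = (3 - 2i, 1 - i).
A real fundamental pair from Re and Im of e^((3+5i)t)v: X_1 = e^(3t)(cos(5t)·(3,1) + sin(5t)·(2,1)), X_2 = e^(3t)(sin(5t)·(3,1) - cos(5t)·(2,1)).
General solution: C_1X_1 + C_2X_2.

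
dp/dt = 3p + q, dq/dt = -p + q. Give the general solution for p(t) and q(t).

p(t) = K_1e^(2t) + K_2te^(2t) + 3K_2e^(2t), q(t) = -K_1e^(2t) - K_2te^(2t) - 2K_2e^(2t)

Coefficient matrix A = [[3, 1], [-1, 1]].
Characteristic polynomial det(A - λI) = λ^2 - 4λ + 4 = 0.
Single eigenvalue λ = 2 with algebraic multiplicity 2.
Eigenvector v = (1,-1); generalized eigenvector w with (A-λI)w=v is (3,-2).
General solution: e^(2t)[K_1·v + K_2·(t·v + w)].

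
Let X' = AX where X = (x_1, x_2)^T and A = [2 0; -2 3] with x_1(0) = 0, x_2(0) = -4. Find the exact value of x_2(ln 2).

A = [[2,0],[-2,3]]; eigenvalues λ = 2, 3.
Eigenvectors: (1,2) for λ=2, (0,-1) for λ=3.
From the initial condition, c_1 = 0, c_2 = 4.
x_2(ln 2) = (0)(2^2)(2) + (4)(2^3)(-1) = -32.

-32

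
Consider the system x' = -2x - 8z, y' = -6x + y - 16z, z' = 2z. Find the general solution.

x(t) = -2C_1e^(2t) + C_3e^(-2t), y(t) = -4C_1e^(2t) + C_2e^(t) + 2C_3e^(-2t), z(t) = C_1e^(2t)

Coefficient matrix A = [[-2, 0, -8], [-6, 1, -16], [0, 0, 2]].
det(A - λI) = 0 gives eigenvalues λ = 2, 1, -2.
For λ=2: eigenvector (-2,-4,1).
For λ=1: eigenvector (0,1,0).
For λ=-2: eigenvector (1,2,0).
General solution: C_1e^(2t)(-2,-4,1) + C_2e^(t)(0,1,0) + C_3e^(-2t)(1,2,0).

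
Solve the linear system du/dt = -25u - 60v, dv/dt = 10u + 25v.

Coefficient matrix A = [[-25, -60], [10, 25]].
Characteristic polynomial det(A - λI) = λ^2 - 25 = 0.
Eigenvalues λ = -5, 5.
For λ=-5: (A-λI) row 1 is [-20, -60], so an eigenvector is (-3, 1).
For λ=5: (A-λI) row 1 is [-30, -60], so an eigenvector is (-2, 1).
General solution: C_1e^(-5t)(-3,1) + C_2e^(5t)(-2,1).

u(t) = -3C_1e^(-5t) - 2C_2e^(5t), v(t) = C_1e^(-5t) + C_2e^(5t)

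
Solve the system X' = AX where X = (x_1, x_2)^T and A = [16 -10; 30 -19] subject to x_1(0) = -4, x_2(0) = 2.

x_1(t) = -20e^(t) + 16e^(-4t), x_2(t) = -30e^(t) + 32e^(-4t)

Coefficient matrix A = [[16, -10], [30, -19]].
Characteristic polynomial det(A - λI) = λ^2 + 3λ - 4 = 0.
Eigenvalues λ = 1, -4.
For λ=1: (A-λI) row 1 is [15, -10], so an eigenvector is (2, 3).
For λ=-4: (A-λI) row 1 is [20, -10], so an eigenvector is (1, 2).
General solution: c_1e^(t)(2,3) + c_2e^(-4t)(1,2).
Applying x_1(0)=-4, x_2(0)=2 gives c_1=-10, c_2=16.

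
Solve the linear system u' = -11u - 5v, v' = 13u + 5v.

Coefficient matrix A = [[-11, -5], [13, 5]].
Characteristic polynomial det(A - λI) = λ^2 + 6λ + 10 = 0.
Eigenvalues λ = -3 ± i (complex conjugate pair).
For λ=-3+i: an eigenvector is (1,-2) - i(2,-3) = (1 - 2i, -2 + 3i).
A real fundamental pair from Re and Im of e^((-3+i)t)v: X_1 = e^(-3t)(cos(t)·(1,-2) + sin(t)·(2,-3)), X_2 = e^(-3t)(sin(t)·(1,-2) - cos(t)·(2,-3)).
General solution: K_1X_1 + K_2X_2.

u(t) = 2K_1e^(-3t)sin(t) + K_1e^(-3t)cos(t) + K_2e^(-3t)sin(t) - 2K_2e^(-3t)cos(t), v(t) = -3K_1e^(-3t)sin(t) - 2K_1e^(-3t)cos(t) - 2K_2e^(-3t)sin(t) + 3K_2e^(-3t)cos(t)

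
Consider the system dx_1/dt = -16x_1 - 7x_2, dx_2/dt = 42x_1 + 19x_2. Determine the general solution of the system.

x_1(t) = c_1e^(5t) - c_2e^(-2t), x_2(t) = -3c_1e^(5t) + 2c_2e^(-2t)

Coefficient matrix A = [[-16, -7], [42, 19]].
Characteristic polynomial det(A - λI) = λ^2 - 3λ - 10 = 0.
Eigenvalues λ = 5, -2.
For λ=5: (A-λI) row 1 is [-21, -7], so an eigenvector is (1, -3).
For λ=-2: (A-λI) row 1 is [-14, -7], so an eigenvector is (-1, 2).
General solution: c_1e^(5t)(1,-3) + c_2e^(-2t)(-1,2).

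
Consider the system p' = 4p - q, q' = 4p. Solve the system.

p(t) = -C_1e^(2t) - C_2te^(2t) - 2C_2e^(2t), q(t) = -2C_1e^(2t) - 2C_2te^(2t) - 3C_2e^(2t)

Coefficient matrix A = [[4, -1], [4, 0]].
Characteristic polynomial det(A - λI) = λ^2 - 4λ + 4 = 0.
Single eigenvalue λ = 2 with algebraic multiplicity 2.
Eigenvector v = (-1,-2); generalized eigenvector w with (A-λI)w=v is (-2,-3).
General solution: e^(2t)[C_1·v + C_2·(t·v + w)].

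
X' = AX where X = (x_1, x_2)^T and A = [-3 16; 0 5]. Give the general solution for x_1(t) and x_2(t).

x_1(t) = 2c_1e^(5t) + c_2e^(-3t), x_2(t) = c_1e^(5t)

Coefficient matrix A = [[-3, 16], [0, 5]].
Characteristic polynomial det(A - λI) = λ^2 - 2λ - 15 = 0.
Eigenvalues λ = 5, -3.
For λ=5: (A-λI) row 1 is [-8, 16], so an eigenvector is (2, 1).
For λ=-3: (A-λI) row 1 is [0, 16], so an eigenvector is (1, 0).
General solution: c_1e^(5t)(2,1) + c_2e^(-3t)(1,0).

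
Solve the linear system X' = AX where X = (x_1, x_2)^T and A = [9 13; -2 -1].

x_1(t) = -2C_1e^(4t)sin(t) - 3C_1e^(4t)cos(t) - 3C_2e^(4t)sin(t) + 2C_2e^(4t)cos(t), x_2(t) = C_1e^(4t)sin(t) + C_1e^(4t)cos(t) + C_2e^(4t)sin(t) - C_2e^(4t)cos(t)

Coefficient matrix A = [[9, 13], [-2, -1]].
Characteristic polynomial det(A - λI) = λ^2 - 8λ + 17 = 0.
Eigenvalues λ = 4 ± i (complex conjugate pair).
For λ=4+i: an eigenvector is (-3,1) - i(-2,1) = (-3 + 2i, 1 - i).
A real fundamental pair from Re and Im of e^((4+i)t)v: X_1 = e^(4t)(cos(t)·(-3,1) + sin(t)·(-2,1)), X_2 = e^(4t)(sin(t)·(-3,1) - cos(t)·(-2,1)).
General solution: C_1X_1 + C_2X_2.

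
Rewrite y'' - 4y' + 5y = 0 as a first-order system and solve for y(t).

Let x_1 = y, x_2 = y'. Then x_1' = x_2 and x_2' = -5x_1 + 4x_2.
A = [[0,1],[-5,4]]; det(A-λI) = λ^2 - 4λ + 5.
Eigenvalues λ = 2 ± i.

y(t) = c_1e^(2t)cos(t) + c_2e^(2t)sin(t)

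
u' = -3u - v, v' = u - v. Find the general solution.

Coefficient matrix A = [[-3, -1], [1, -1]].
Characteristic polynomial det(A - λI) = λ^2 + 4λ + 4 = 0.
Single eigenvalue λ = -2 with algebraic multiplicity 2.
Eigenvector v = (1,-1); generalized eigenvector w with (A-λI)w=v is (-1,0).
General solution: e^(-2t)[c_1·v + c_2·(t·v + w)].

u(t) = c_1e^(-2t) + c_2te^(-2t) - c_2e^(-2t), v(t) = -c_1e^(-2t) - c_2te^(-2t)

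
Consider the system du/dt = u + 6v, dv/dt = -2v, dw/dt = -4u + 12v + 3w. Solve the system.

Coefficient matrix A = [[1, 6, 0], [0, -2, 0], [-4, 12, 3]].
det(A - λI) = 0 gives eigenvalues λ = 1, -2, 3.
For λ=1: eigenvector (1,0,2).
For λ=-2: eigenvector (-2,1,-4).
For λ=3: eigenvector (0,0,1).
General solution: c_1e^(t)(1,0,2) + c_2e^(-2t)(-2,1,-4) + c_3e^(3t)(0,0,1).

u(t) = c_1e^(t) - 2c_2e^(-2t), v(t) = c_2e^(-2t), w(t) = 2c_1e^(t) - 4c_2e^(-2t) + c_3e^(3t)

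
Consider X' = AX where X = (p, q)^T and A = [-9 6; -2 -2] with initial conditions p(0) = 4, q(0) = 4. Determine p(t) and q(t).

p(t) = 12e^(-5t) - 8e^(-6t), q(t) = 8e^(-5t) - 4e^(-6t)

Coefficient matrix A = [[-9, 6], [-2, -2]].
Characteristic polynomial det(A - λI) = λ^2 + 11λ + 30 = 0.
Eigenvalues λ = -6, -5.
For λ=-6: (A-λI) row 1 is [-3, 6], so an eigenvector is (-2, -1).
For λ=-5: (A-λI) row 1 is [-4, 6], so an eigenvector is (-3, -2).
General solution: C_1e^(-6t)(-2,-1) + C_2e^(-5t)(-3,-2).
Applying p(0)=4, q(0)=4 gives C_1=4, C_2=-4.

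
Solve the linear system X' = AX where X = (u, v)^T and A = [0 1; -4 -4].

u(t) = -K_1e^(-2t) - K_2te^(-2t), v(t) = 2K_1e^(-2t) + 2K_2te^(-2t) - K_2e^(-2t)

Coefficient matrix A = [[0, 1], [-4, -4]].
Characteristic polynomial det(A - λI) = λ^2 + 4λ + 4 = 0.
Single eigenvalue λ = -2 with algebraic multiplicity 2.
Eigenvector v = (-1,2); generalized eigenvector w with (A-λI)w=v is (0,-1).
General solution: e^(-2t)[K_1·v + K_2·(t·v + w)].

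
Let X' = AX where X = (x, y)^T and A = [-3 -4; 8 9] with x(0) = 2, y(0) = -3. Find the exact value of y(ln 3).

-489

A = [[-3,-4],[8,9]]; eigenvalues λ = 5, 1.
Eigenvectors: (1,-2) for λ=5, (-1,1) for λ=1.
From the initial condition, c_1 = 1, c_2 = -1.
y(ln 3) = (1)(3^5)(-2) + (-1)(3^1)(1) = -489.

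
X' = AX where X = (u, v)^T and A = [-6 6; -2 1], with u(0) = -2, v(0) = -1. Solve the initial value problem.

u(t) = -2e^(-3t), v(t) = -e^(-3t)

Coefficient matrix A = [[-6, 6], [-2, 1]].
Characteristic polynomial det(A - λI) = λ^2 + 5λ + 6 = 0.
Eigenvalues λ = -2, -3.
For λ=-2: (A-λI) row 1 is [-4, 6], so an eigenvector is (-3, -2).
For λ=-3: (A-λI) row 1 is [-3, 6], so an eigenvector is (2, 1).
General solution: C_1e^(-2t)(-3,-2) + C_2e^(-3t)(2,1).
Applying u(0)=-2, v(0)=-1 gives C_1=0, C_2=-1.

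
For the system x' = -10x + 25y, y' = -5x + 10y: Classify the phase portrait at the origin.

A = [[-10,25],[-5,10]]; det(A-λI) = λ^2 + 25.
λ = 0 ± 5i: zero real part.

center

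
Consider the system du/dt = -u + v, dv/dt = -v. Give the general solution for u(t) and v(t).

u(t) = K_1e^(-t) + K_2te^(-t) - 2K_2e^(-t), v(t) = K_2e^(-t)

Coefficient matrix A = [[-1, 1], [0, -1]].
Characteristic polynomial det(A - λI) = λ^2 + 2λ + 1 = 0.
Single eigenvalue λ = -1 with algebraic multiplicity 2.
Eigenvector v = (1,0); generalized eigenvector w with (A-λI)w=v is (-2,1).
General solution: e^(-t)[K_1·v + K_2·(t·v + w)].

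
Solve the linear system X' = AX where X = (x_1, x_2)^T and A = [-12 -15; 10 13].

Coefficient matrix A = [[-12, -15], [10, 13]].
Characteristic polynomial det(A - λI) = λ^2 - λ - 6 = 0.
Eigenvalues λ = -2, 3.
For λ=-2: (A-λI) row 1 is [-10, -15], so an eigenvector is (-3, 2).
For λ=3: (A-λI) row 1 is [-15, -15], so an eigenvector is (-1, 1).
General solution: C_1e^(-2t)(-3,2) + C_2e^(3t)(-1,1).

x_1(t) = -3C_1e^(-2t) - C_2e^(3t), x_2(t) = 2C_1e^(-2t) + C_2e^(3t)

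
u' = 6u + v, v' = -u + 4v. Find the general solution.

Coefficient matrix A = [[6, 1], [-1, 4]].
Characteristic polynomial det(A - λI) = λ^2 - 10λ + 25 = 0.
Single eigenvalue λ = 5 with algebraic multiplicity 2.
Eigenvector v = (1,-1); generalized eigenvector w with (A-λI)w=v is (-1,2).
General solution: e^(5t)[K_1·v + K_2·(t·v + w)].

u(t) = K_1e^(5t) + K_2te^(5t) - K_2e^(5t), v(t) = -K_1e^(5t) - K_2te^(5t) + 2K_2e^(5t)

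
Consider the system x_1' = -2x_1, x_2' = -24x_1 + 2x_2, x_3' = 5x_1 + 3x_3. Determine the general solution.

x_1(t) = C_1e^(-2t), x_2(t) = 6C_1e^(-2t) + C_2e^(2t), x_3(t) = -C_1e^(-2t) + C_3e^(3t)

Coefficient matrix A = [[-2, 0, 0], [-24, 2, 0], [5, 0, 3]].
det(A - λI) = 0 gives eigenvalues λ = -2, 2, 3.
For λ=-2: eigenvector (1,6,-1).
For λ=2: eigenvector (0,1,0).
For λ=3: eigenvector (0,0,1).
General solution: C_1e^(-2t)(1,6,-1) + C_2e^(2t)(0,1,0) + C_3e^(3t)(0,0,1).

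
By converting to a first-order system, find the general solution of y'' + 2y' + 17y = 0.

y(t) = K_1e^(-t)cos(4t) + K_2e^(-t)sin(4t)

Let x_1 = y, x_2 = y'. Then x_1' = x_2 and x_2' = -17x_1 - 2x_2.
A = [[0,1],[-17,-2]]; det(A-λI) = λ^2 + 2λ + 17.
Eigenvalues λ = -1 ± 4i.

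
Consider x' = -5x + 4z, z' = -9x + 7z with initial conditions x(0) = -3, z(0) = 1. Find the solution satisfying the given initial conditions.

Coefficient matrix A = [[-5, 4], [-9, 7]].
Characteristic polynomial det(A - λI) = λ^2 - 2λ + 1 = 0.
Single eigenvalue λ = 1 with algebraic multiplicity 2.
Eigenvector v = (-2,-3); generalized eigenvector w with (A-λI)w=v is (-1,-2).
General solution: e^(t)[C_1·v + C_2·(t·v + w)].
Applying x(0)=-3, z(0)=1 gives C_1=7, C_2=-11.

x(t) = 22te^(t) - 3e^(t), z(t) = 33te^(t) + e^(t)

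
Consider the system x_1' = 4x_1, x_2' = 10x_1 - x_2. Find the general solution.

x_1(t) = K_1e^(4t), x_2(t) = 2K_1e^(4t) - K_2e^(-t)

Coefficient matrix A = [[4, 0], [10, -1]].
Characteristic polynomial det(A - λI) = λ^2 - 3λ - 4 = 0.
Eigenvalues λ = 4, -1.
For λ=4: (A-λI) row 2 is [10, -5], so an eigenvector is (1, 2).
For λ=-1: (A-λI) row 1 is [5, 0], so an eigenvector is (0, -1).
General solution: K_1e^(4t)(1,2) + K_2e^(-t)(0,-1).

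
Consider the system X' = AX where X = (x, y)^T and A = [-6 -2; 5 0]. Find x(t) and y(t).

Coefficient matrix A = [[-6, -2], [5, 0]].
Characteristic polynomial det(A - λI) = λ^2 + 6λ + 10 = 0.
Eigenvalues λ = -3 ± i (complex conjugate pair).
For λ=-3+i: an eigenvector is (1,-2) - i(1,-1) = (1 - i, -2 + i).
A real fundamental pair from Re and Im of e^((-3+i)t)v: X_1 = e^(-3t)(cos(t)·(1,-2) + sin(t)·(1,-1)), X_2 = e^(-3t)(sin(t)·(1,-2) - cos(t)·(1,-1)).
General solution: C_1X_1 + C_2X_2.

x(t) = C_1e^(-3t)sin(t) + C_1e^(-3t)cos(t) + C_2e^(-3t)sin(t) - C_2e^(-3t)cos(t), y(t) = -C_1e^(-3t)sin(t) - 2C_1e^(-3t)cos(t) - 2C_2e^(-3t)sin(t) + C_2e^(-3t)cos(t)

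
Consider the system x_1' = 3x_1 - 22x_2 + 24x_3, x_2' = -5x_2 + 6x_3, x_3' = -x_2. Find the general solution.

Coefficient matrix A = [[3, -22, 24], [0, -5, 6], [0, -1, 0]].
det(A - λI) = 0 gives eigenvalues λ = 3, -3, -2.
For λ=3: eigenvector (1,0,0).
For λ=-3: eigenvector (7,3,1).
For λ=-2: eigenvector (4,2,1).
General solution: C_1e^(3t)(1,0,0) + C_2e^(-3t)(7,3,1) + C_3e^(-2t)(4,2,1).

x_1(t) = C_1e^(3t) + 7C_2e^(-3t) + 4C_3e^(-2t), x_2(t) = 3C_2e^(-3t) + 2C_3e^(-2t), x_3(t) = C_2e^(-3t) + C_3e^(-2t)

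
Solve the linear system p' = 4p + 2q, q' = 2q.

Coefficient matrix A = [[4, 2], [0, 2]].
Characteristic polynomial det(A - λI) = λ^2 - 6λ + 8 = 0.
Eigenvalues λ = 4, 2.
For λ=4: (A-λI) row 1 is [0, 2], so an eigenvector is (-1, 0).
For λ=2: (A-λI) row 1 is [2, 2], so an eigenvector is (1, -1).
General solution: K_1e^(4t)(-1,0) + K_2e^(2t)(1,-1).

p(t) = -K_1e^(4t) + K_2e^(2t), q(t) = -K_2e^(2t)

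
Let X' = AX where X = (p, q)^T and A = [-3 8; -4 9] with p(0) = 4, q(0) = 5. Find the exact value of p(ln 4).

6136

A = [[-3,8],[-4,9]]; eigenvalues λ = 5, 1.
Eigenvectors: (1,1) for λ=5, (2,1) for λ=1.
From the initial condition, c_1 = 6, c_2 = -1.
p(ln 4) = (6)(4^5)(1) + (-1)(4^1)(2) = 6136.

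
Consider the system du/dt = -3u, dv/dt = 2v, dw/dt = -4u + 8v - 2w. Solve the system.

u(t) = C_1e^(-3t), v(t) = C_2e^(2t), w(t) = 4C_1e^(-3t) + 2C_2e^(2t) + C_3e^(-2t)

Coefficient matrix A = [[-3, 0, 0], [0, 2, 0], [-4, 8, -2]].
det(A - λI) = 0 gives eigenvalues λ = -3, 2, -2.
For λ=-3: eigenvector (1,0,4).
For λ=2: eigenvector (0,1,2).
For λ=-2: eigenvector (0,0,1).
General solution: C_1e^(-3t)(1,0,4) + C_2e^(2t)(0,1,2) + C_3e^(-2t)(0,0,1).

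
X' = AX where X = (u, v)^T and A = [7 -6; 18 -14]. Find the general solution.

u(t) = -K_1e^(-5t) + 2K_2e^(-2t), v(t) = -2K_1e^(-5t) + 3K_2e^(-2t)

Coefficient matrix A = [[7, -6], [18, -14]].
Characteristic polynomial det(A - λI) = λ^2 + 7λ + 10 = 0.
Eigenvalues λ = -5, -2.
For λ=-5: (A-λI) row 1 is [12, -6], so an eigenvector is (-1, -2).
For λ=-2: (A-λI) row 1 is [9, -6], so an eigenvector is (2, 3).
General solution: K_1e^(-5t)(-1,-2) + K_2e^(-2t)(2,3).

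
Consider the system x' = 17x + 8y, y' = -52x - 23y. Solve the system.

x(t) = K_1e^(-3t)sin(4t) - K_1e^(-3t)cos(4t) - K_2e^(-3t)sin(4t) - K_2e^(-3t)cos(4t), y(t) = -2K_1e^(-3t)sin(4t) + 3K_1e^(-3t)cos(4t) + 3K_2e^(-3t)sin(4t) + 2K_2e^(-3t)cos(4t)

Coefficient matrix A = [[17, 8], [-52, -23]].
Characteristic polynomial det(A - λI) = λ^2 + 6λ + 25 = 0.
Eigenvalues λ = -3 ± 4i (complex conjugate pair).
For λ=-3+4i: an eigenvector is (-1,3) - i(1,-2) = (-1 - i, 3 + 2i).
A real fundamental pair from Re and Im of e^((-3+4i)t)v: X_1 = e^(-3t)(cos(4t)·(-1,3) + sin(4t)·(1,-2)), X_2 = e^(-3t)(sin(4t)·(-1,3) - cos(4t)·(1,-2)).
General solution: K_1X_1 + K_2X_2.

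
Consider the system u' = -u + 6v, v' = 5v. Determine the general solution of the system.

u(t) = c_1e^(5t) - c_2e^(-t), v(t) = c_1e^(5t)

Coefficient matrix A = [[-1, 6], [0, 5]].
Characteristic polynomial det(A - λI) = λ^2 - 4λ - 5 = 0.
Eigenvalues λ = 5, -1.
For λ=5: (A-λI) row 1 is [-6, 6], so an eigenvector is (1, 1).
For λ=-1: (A-λI) row 1 is [0, 6], so an eigenvector is (-1, 0).
General solution: c_1e^(5t)(1,1) + c_2e^(-t)(-1,0).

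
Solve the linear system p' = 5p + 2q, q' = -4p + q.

Coefficient matrix A = [[5, 2], [-4, 1]].
Characteristic polynomial det(A - λI) = λ^2 - 6λ + 13 = 0.
Eigenvalues λ = 3 ± 2i (complex conjugate pair).
For λ=3+2i: an eigenvector is (0,-1) - i(-1,1) = (0 + i, -1 - i).
A real fundamental pair from Re and Im of e^((3+2i)t)v: X_1 = e^(3t)(cos(2t)·(0,-1) + sin(2t)·(-1,1)), X_2 = e^(3t)(sin(2t)·(0,-1) - cos(2t)·(-1,1)).
General solution: C_1X_1 + C_2X_2.

p(t) = -C_1e^(3t)sin(2t) + C_2e^(3t)cos(2t), q(t) = C_1e^(3t)sin(2t) - C_1e^(3t)cos(2t) - C_2e^(3t)sin(2t) - C_2e^(3t)cos(2t)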